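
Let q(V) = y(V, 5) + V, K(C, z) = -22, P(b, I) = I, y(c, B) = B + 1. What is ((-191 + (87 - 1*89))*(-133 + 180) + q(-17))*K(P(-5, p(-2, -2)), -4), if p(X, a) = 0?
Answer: 199804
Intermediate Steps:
y(c, B) = 1 + B
q(V) = 6 + V (q(V) = (1 + 5) + V = 6 + V)
((-191 + (87 - 1*89))*(-133 + 180) + q(-17))*K(P(-5, p(-2, -2)), -4) = ((-191 + (87 - 1*89))*(-133 + 180) + (6 - 17))*(-22) = ((-191 + (87 - 89))*47 - 11)*(-22) = ((-191 - 2)*47 - 11)*(-22) = (-193*47 - 11)*(-22) = (-9071 - 11)*(-22) = -9082*(-22) = 199804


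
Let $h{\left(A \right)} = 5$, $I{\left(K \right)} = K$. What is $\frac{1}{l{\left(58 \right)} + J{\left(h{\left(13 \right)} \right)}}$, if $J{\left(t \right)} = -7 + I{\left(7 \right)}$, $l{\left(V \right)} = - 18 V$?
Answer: $- \frac{1}{1044} \approx -0.00095785$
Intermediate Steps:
$J{\left(t \right)} = 0$ ($J{\left(t \right)} = -7 + 7 = 0$)
$\frac{1}{l{\left(58 \right)} + J{\left(h{\left(13 \right)} \right)}} = \frac{1}{\left(-18\right) 58 + 0} = \frac{1}{-1044 + 0} = \frac{1}{-1044} = - \frac{1}{1044}$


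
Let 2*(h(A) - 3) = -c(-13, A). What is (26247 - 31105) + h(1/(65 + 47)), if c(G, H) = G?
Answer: -9697/2 ≈ -4848.5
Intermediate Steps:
h(A) = 19/2 (h(A) = 3 + (-1*(-13))/2 = 3 + (½)*13 = 3 + 13/2 = 19/2)
(26247 - 31105) + h(1/(65 + 47)) = (26247 - 31105) + 19/2 = -4858 + 19/2 = -9697/2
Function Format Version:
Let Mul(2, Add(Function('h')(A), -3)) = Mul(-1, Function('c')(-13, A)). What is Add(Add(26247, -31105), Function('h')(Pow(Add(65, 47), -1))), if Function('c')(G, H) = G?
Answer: Rational(-9697, 2) ≈ -4848.5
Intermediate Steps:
Function('h')(A) = Rational(19, 2) (Function('h')(A) = Add(3, Mul(Rational(1, 2), Mul(-1, -13))) = Add(3, Mul(Rational(1, 2), 13)) = Add(3, Rational(13, 2)) = Rational(19, 2))
Add(Add(26247, -31105), Function('h')(Pow(Add(65, 47), -1))) = Add(Add(26247, -31105), Rational(19, 2)) = Add(-4858, Rational(19, 2)) = Rational(-9697, 2)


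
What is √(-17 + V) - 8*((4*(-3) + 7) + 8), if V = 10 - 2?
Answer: -24 + 3*I ≈ -24.0 + 3.0*I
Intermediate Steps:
V = 8
√(-17 + V) - 8*((4*(-3) + 7) + 8) = √(-17 + 8) - 8*((4*(-3) + 7) + 8) = √(-9) - 8*((-12 + 7) + 8) = 3*I - 8*(-5 + 8) = 3*I - 8*3 = 3*I - 24 = -24 + 3*I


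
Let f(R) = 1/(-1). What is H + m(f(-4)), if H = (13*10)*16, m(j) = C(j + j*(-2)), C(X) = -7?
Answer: 2073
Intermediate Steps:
f(R) = -1
m(j) = -7
H = 2080 (H = 130*16 = 2080)
H + m(f(-4)) = 2080 - 7 = 2073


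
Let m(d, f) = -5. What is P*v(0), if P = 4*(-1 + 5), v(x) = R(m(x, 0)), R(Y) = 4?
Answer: 64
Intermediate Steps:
v(x) = 4
P = 16 (P = 4*4 = 16)
P*v(0) = 16*4 = 64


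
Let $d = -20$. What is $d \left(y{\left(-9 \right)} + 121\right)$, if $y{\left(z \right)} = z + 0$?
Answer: $-2240$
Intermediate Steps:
$y{\left(z \right)} = z$
$d \left(y{\left(-9 \right)} + 121\right) = - 20 \left(-9 + 121\right) = \left(-20\right) 112 = -2240$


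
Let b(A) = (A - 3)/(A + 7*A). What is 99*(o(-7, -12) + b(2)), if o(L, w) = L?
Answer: -11187/16 ≈ -699.19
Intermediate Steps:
b(A) = (-3 + A)/(8*A) (b(A) = (-3 + A)/((8*A)) = (-3 + A)*(1/(8*A)) = (-3 + A)/(8*A))
99*(o(-7, -12) + b(2)) = 99*(-7 + (⅛)*(-3 + 2)/2) = 99*(-7 + (⅛)*(½)*(-1)) = 99*(-7 - 1/16) = 99*(-113/16) = -11187/16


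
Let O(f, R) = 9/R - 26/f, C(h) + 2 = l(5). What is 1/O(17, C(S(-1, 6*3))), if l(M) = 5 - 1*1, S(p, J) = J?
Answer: 34/101 ≈ 0.33663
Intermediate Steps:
l(M) = 4 (l(M) = 5 - 1 = 4)
C(h) = 2 (C(h) = -2 + 4 = 2)
O(f, R) = -26/f + 9/R
1/O(17, C(S(-1, 6*3))) = 1/(-26/17 + 9/2) = 1/(101/34) = 34/101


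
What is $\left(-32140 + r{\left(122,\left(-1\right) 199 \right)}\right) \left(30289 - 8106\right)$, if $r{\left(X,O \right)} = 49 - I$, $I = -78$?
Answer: $-710144379$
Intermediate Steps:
$r{\left(X,O \right)} = 127$ ($r{\left(X,O \right)} = 49 - -78 = 49 + 78 = 127$)
$\left(-32140 + r{\left(122,\left(-1\right) 199 \right)}\right) \left(30289 - 8106\right) = \left(-32140 + 127\right) \left(30289 - 8106\right) = \left(-32013\right) 22183 = -710144379$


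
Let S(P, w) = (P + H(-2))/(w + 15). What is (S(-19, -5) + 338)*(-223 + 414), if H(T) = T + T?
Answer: 641187/10 ≈ 64119.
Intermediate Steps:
H(T) = 2*T
S(P, w) = (-4 + P)/(15 + w) (S(P, w) = (P + 2*(-2))/(w + 15) = (P - 4)/(15 + w) = (-4 + P)/(15 + w))
(S(-19, -5) + 338)*(-223 + 414) = ((-4 - 19)/(15 - 5) + 338)*(-223 + 414) = (-23/10 + 338)*191 = (3357/10)*191 = 641187/10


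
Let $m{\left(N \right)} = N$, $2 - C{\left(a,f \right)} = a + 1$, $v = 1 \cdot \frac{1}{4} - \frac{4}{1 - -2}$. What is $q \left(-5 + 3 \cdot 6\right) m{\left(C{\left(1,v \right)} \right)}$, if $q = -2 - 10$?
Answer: $0$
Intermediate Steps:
$v = - \frac{13}{12}$ ($v = 1 \cdot \frac{1}{4} - \frac{4}{1 + 2} = \frac{1}{4} - \frac{4}{3} = - \frac{13}{12} \approx -1.0833$)
$q = -12$
$C{\left(a,f \right)} = 1 - a$ ($C{\left(a,f \right)} = 2 - \left(a + 1\right) = 2 - \left(1 + a\right) = 1 - a$)
$q \left(-5 + 3 \cdot 6\right) m{\left(C{\left(1,v \right)} \right)} = - 12 \left(-5 + 3 \cdot 6\right) \left(1 - 1\right) = - 12 \left(-5 + 18\right) \left(1 - 1\right) = \left(-12\right) 13 \cdot 0 = \left(-156\right) 0 = 0$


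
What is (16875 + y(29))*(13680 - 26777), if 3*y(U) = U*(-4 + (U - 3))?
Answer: -671391511/3 ≈ -2.2380e+8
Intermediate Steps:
y(U) = U*(-7 + U)/3 (y(U) = (U*(-4 + (U - 3)))/3 = (U*(-4 + (-3 + U)))/3 = (U*(-7 + U))/3 = U*(-7 + U)/3)
(16875 + y(29))*(13680 - 26777) = (16875 + (⅓)*29*(-7 + 29))*(13680 - 26777) = (16875 + (⅓)*29*22)*(-13097) = (16875 + 638/3)*(-13097) = (51263/3)*(-13097) = -671391511/3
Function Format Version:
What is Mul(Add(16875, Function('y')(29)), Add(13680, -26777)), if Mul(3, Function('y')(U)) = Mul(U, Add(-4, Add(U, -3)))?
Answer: Rational(-671391511, 3) ≈ -2.2380e+8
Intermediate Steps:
Function('y')(U) = Mul(Rational(1, 3), U, Add(-7, U)) (Function('y')(U) = Mul(Rational(1, 3), Mul(U, Add(-4, Add(U, -3)))) = Mul(Rational(1, 3), Mul(U, Add(-4, Add(-3, U)))) = Mul(Rational(1, 3), Mul(U, Add(-7, U))) = Mul(Rational(1, 3), U, Add(-7, U)))
Mul(Add(16875, Function('y')(29)), Add(13680, -26777)) = Mul(Add(16875, Mul(Rational(1, 3), 29, Add(-7, 29))), Add(13680, -26777)) = Mul(Add(16875, Mul(Rational(1, 3), 29, 22)), -13097) = Mul(Add(16875, Rational(638, 3)), -13097) = Mul(Rational(51263, 3), -13097) = Rational(-671391511, 3)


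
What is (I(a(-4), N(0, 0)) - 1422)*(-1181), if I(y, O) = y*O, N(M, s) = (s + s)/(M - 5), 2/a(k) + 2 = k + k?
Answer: 1679382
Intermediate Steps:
a(k) = 2/(-2 + 2*k) (a(k) = 2/(-2 + (k + k)) = 2/(-2 + 2*k))
N(M, s) = 2*s/(-5 + M) (N(M, s) = (2*s)/(-5 + M) = 2*s/(-5 + M))
I(y, O) = O*y
(I(a(-4), N(0, 0)) - 1422)*(-1181) = ((2*0/(-5 + 0))/(-1 - 4) - 1422)*(-1181) = ((2*0/(-5))/(-5) - 1422)*(-1181) = ((2*0*(-⅕))*(-⅕) - 1422)*(-1181) = (0*(-⅕) - 1422)*(-1181) = (0 - 1422)*(-1181) = -1422*(-1181) = 1679382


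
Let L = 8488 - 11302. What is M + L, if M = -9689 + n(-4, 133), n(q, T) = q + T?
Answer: -12374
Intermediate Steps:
L = -2814
n(q, T) = T + q
M = -9560 (M = -9689 + (133 - 4) = -9689 + 129 = -9560)
M + L = -9560 - 2814 = -12374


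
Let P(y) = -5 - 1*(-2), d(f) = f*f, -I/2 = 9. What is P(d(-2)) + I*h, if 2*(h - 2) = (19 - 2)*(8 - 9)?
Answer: 114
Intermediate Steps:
I = -18 (I = -2*9 = -18)
d(f) = f²
P(y) = -3 (P(y) = -5 + 2 = -3)
h = -13/2 (h = 2 + ((19 - 2)*(8 - 9))/2 = 2 + (17*(-1))/2 = 2 + (½)*(-17) = 2 - 17/2 = -13/2 ≈ -6.5000)
P(d(-2)) + I*h = -3 - 18*(-13/2) = -3 + 117 = 114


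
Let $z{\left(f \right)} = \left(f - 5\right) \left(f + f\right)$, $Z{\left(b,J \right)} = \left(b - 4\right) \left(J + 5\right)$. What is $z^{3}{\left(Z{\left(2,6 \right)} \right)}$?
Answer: $1676676672$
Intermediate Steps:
$Z{\left(b,J \right)} = \left(-4 + b\right) \left(5 + J\right)$
$z{\left(f \right)} = 2 f \left(-5 + f\right)$ ($z{\left(f \right)} = \left(-5 + f\right) 2 f = 2 f \left(-5 + f\right)$)
$z^{3}{\left(Z{\left(2,6 \right)} \right)} = \left(2 \left(-20 - 24 + 5 \cdot 2 + 6 \cdot 2\right) \left(-5 + \left(-20 - 24 + 5 \cdot 2 + 6 \cdot 2\right)\right)\right)^{3} = \left(2 \left(-20 - 24 + 10 + 12\right) \left(-5 + \left(-20 - 24 + 10 + 12\right)\right)\right)^{3} = \left(2 \left(-22\right) \left(-5 - 22\right)\right)^{3} = \left(2 \left(-22\right) \left(-27\right)\right)^{3} = 1188^{3} = 1676676672$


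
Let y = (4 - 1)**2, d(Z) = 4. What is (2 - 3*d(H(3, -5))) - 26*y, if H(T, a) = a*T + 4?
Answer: -244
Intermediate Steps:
H(T, a) = 4 + T*a (H(T, a) = T*a + 4 = 4 + T*a)
y = 9 (y = 3**2 = 9)
(2 - 3*d(H(3, -5))) - 26*y = (2 - 3*4) - 26*9 = (2 - 12) - 234 = -10 - 234 = -244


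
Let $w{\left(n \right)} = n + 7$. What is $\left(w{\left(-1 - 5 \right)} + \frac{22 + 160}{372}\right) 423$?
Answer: $\frac{39057}{62} \approx 629.95$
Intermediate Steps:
$w{\left(n \right)} = 7 + n$
$\left(w{\left(-1 - 5 \right)} + \frac{22 + 160}{372}\right) 423 = \left(\left(7 - 6\right) + \frac{22 + 160}{372}\right) 423 = \left(\left(7 - 6\right) + 182 \cdot \frac{1}{372}\right) 423 = \left(1 + \frac{91}{186}\right) 423 = \frac{277}{186} \cdot 423 = \frac{39057}{62}$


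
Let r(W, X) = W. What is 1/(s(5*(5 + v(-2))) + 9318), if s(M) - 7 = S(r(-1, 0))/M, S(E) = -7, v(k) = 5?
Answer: 50/466243 ≈ 0.00010724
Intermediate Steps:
s(M) = 7 - 7/M
1/(s(5*(5 + v(-2))) + 9318) = 1/((7 - 7*1/(5*(5 + 5))) + 9318) = 1/((7 - 7/(5*10)) + 9318) = 1/((7 - 7/50) + 9318) = 1/(343/50 + 9318) = 1/(466243/50) = 50/466243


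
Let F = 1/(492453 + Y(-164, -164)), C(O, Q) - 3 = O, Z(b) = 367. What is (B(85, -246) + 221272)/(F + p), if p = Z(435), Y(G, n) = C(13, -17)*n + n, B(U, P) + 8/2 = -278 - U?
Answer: 36056482275/59902352 ≈ 601.92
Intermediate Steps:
B(U, P) = -282 - U (B(U, P) = -4 + (-278 - U) = -282 - U)
C(O, Q) = 3 + O
Y(G, n) = 17*n (Y(G, n) = (3 + 13)*n + n = 16*n + n = 17*n)
p = 367
F = 1/489665 (F = 1/(492453 + 17*(-164)) = 1/(492453 - 2788) = 1/489665 ≈ 2.0422e-6)
(B(85, -246) + 221272)/(F + p) = ((-282 - 1*85) + 221272)/(1/489665 + 367) = ((-282 - 85) + 221272)/(179707056/489665) = (-367 + 221272)*(489665/179707056) = 220905*(489665/179707056) = 36056482275/59902352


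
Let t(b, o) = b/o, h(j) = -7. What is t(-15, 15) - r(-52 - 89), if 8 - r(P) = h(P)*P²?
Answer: -139176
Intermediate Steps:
r(P) = 8 + 7*P² (r(P) = 8 - (-7)*P² = 8 + 7*P²)
t(-15, 15) - r(-52 - 89) = -15/15 - (8 + 7*(-52 - 89)²) = -15*1/15 - (8 + 7*(-141)²) = -1 - (8 + 7*19881) = -1 - (8 + 139167) = -1 - 1*139175 = -1 - 139175 = -139176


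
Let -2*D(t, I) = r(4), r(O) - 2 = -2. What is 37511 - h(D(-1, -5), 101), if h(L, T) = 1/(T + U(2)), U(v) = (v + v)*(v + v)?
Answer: 4388786/117 ≈ 37511.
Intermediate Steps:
U(v) = 4*v² (U(v) = (2*v)*(2*v) = 4*v²)
r(O) = 0 (r(O) = 2 - 2 = 0)
D(t, I) = 0 (D(t, I) = -½*0 = 0)
h(L, T) = 1/(16 + T) (h(L, T) = 1/(T + 4*2²) = 1/(T + 4*4) = 1/(T + 16) = 1/(16 + T))
37511 - h(D(-1, -5), 101) = 37511 - 1/(16 + 101) = 37511 - 1/117 = 4388786/117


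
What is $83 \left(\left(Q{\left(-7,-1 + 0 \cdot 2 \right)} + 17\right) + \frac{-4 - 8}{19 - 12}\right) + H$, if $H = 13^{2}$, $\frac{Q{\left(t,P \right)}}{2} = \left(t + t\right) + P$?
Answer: $- \frac{7366}{7} \approx -1052.3$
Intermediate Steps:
$Q{\left(t,P \right)} = 2 P + 4 t$ ($Q{\left(t,P \right)} = 2 \left(\left(t + t\right) + P\right) = 2 \left(2 t + P\right) = 2 \left(P + 2 t\right) = 2 P + 4 t$)
$H = 169$
$83 \left(\left(Q{\left(-7,-1 + 0 \cdot 2 \right)} + 17\right) + \frac{-4 - 8}{19 - 12}\right) + H = 83 \left(\left(\left(2 \left(-1 + 0 \cdot 2\right) + 4 \left(-7\right)\right) + 17\right) + \frac{-4 - 8}{19 - 12}\right) + 169 = 83 \left(\left(\left(2 \left(-1 + 0\right) - 28\right) + 17\right) - \frac{12}{7}\right) + 169 = 83 \left(\left(\left(2 \left(-1\right) - 28\right) + 17\right) - \frac{12}{7}\right) + 169 = 83 \left(\left(\left(-2 - 28\right) + 17\right) - \frac{12}{7}\right) + 169 = 83 \left(\left(-30 + 17\right) - \frac{12}{7}\right) + 169 = 83 \left(-13 - \frac{12}{7}\right) + 169 = 83 \left(- \frac{103}{7}\right) + 169 = - \frac{8549}{7} + 169 = - \frac{7366}{7}$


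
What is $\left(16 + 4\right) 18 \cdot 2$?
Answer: $720$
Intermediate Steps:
$\left(16 + 4\right) 18 \cdot 2 = 20 \cdot 36 = 720$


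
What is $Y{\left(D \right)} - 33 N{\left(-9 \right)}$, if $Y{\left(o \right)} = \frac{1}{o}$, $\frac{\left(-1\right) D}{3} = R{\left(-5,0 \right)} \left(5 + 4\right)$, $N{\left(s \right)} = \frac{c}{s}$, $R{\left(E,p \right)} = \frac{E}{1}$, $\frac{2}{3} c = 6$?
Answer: $\frac{4456}{135} \approx 33.007$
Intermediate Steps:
$c = 9$ ($c = \frac{3}{2} \cdot 6 = 9$)
$R{\left(E,p \right)} = E$ ($R{\left(E,p \right)} = E 1 = E$)
$N{\left(s \right)} = \frac{9}{s}$
$D = 135$ ($D = - 3 \left(- 5 \left(5 + 4\right)\right) = - 3 \left(\left(-5\right) 9\right) = \left(-3\right) \left(-45\right) = 135$)
$Y{\left(D \right)} - 33 N{\left(-9 \right)} = \frac{1}{135} - 33 \frac{9}{-9} = \frac{1}{135} - 33 \cdot 9 \left(- \frac{1}{9}\right) = \frac{1}{135} - -33 = \frac{1}{135} + 33 = \frac{4456}{135}$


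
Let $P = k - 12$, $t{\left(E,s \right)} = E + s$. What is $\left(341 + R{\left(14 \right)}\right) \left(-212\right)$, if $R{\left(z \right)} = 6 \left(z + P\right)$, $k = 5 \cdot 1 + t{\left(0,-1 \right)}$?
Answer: $-79924$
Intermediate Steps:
$k = 4$ ($k = 5 \cdot 1 + \left(0 - 1\right) = 5 - 1 = 4$)
$P = -8$ ($P = 4 - 12 = -8$)
$R{\left(z \right)} = -48 + 6 z$ ($R{\left(z \right)} = 6 \left(z - 8\right) = 6 \left(-8 + z\right) = -48 + 6 z$)
$\left(341 + R{\left(14 \right)}\right) \left(-212\right) = \left(341 + \left(-48 + 6 \cdot 14\right)\right) \left(-212\right) = \left(341 + \left(-48 + 84\right)\right) \left(-212\right) = \left(341 + 36\right) \left(-212\right) = 377 \left(-212\right) = -79924$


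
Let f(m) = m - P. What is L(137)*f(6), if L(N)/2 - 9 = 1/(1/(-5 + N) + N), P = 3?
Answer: 977382/18085 ≈ 54.044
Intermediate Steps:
L(N) = 18 + 2/(N + 1/(-5 + N)) (L(N) = 18 + 2/(1/(-5 + N) + N) = 18 + 2/(N + 1/(-5 + N)))
f(m) = -3 + m (f(m) = m - 1*3 = m - 3 = -3 + m)
L(137)*f(6) = (2*(4 - 44*137 + 9*137**2)/(1 + 137**2 - 5*137))*(-3 + 6) = (2*(4 - 6028 + 9*18769)/(1 + 18769 - 685))*3 = (2*(4 - 6028 + 168921)/18085)*3 = (2*(1/18085)*162897)*3 = (325794/18085)*3 = 977382/18085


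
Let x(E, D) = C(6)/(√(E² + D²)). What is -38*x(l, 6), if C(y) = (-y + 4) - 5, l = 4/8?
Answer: 532*√145/145 ≈ 44.180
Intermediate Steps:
l = ½ (l = 4*(⅛) = ½ ≈ 0.50000)
C(y) = -1 - y (C(y) = (4 - y) - 5 = -1 - y)
x(E, D) = -7/√(D² + E²) (x(E, D) = (-1 - 1*6)/(√(E² + D²)) = (-1 - 6)/(√(D² + E²)) = -7/√(D² + E²))
-38*x(l, 6) = -(-266)/√(6² + (½)²) = -(-266)/√(36 + ¼) = -(-266)/√(145/4) = -(-266)*2*√145/145 = -(-532)*√145/145 = 532*√145/145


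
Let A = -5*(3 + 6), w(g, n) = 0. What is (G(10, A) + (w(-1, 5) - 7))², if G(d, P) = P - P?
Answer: 49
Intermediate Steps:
A = -45 (A = -5*9 = -45)
G(d, P) = 0
(G(10, A) + (w(-1, 5) - 7))² = (0 + (0 - 7))² = (0 - 7)² = (-7)² = 49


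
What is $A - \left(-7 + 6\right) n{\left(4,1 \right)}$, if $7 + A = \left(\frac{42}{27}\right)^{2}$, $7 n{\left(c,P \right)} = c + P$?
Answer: $- \frac{2192}{567} \approx -3.866$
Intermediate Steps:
$n{\left(c,P \right)} = \frac{P}{7} + \frac{c}{7}$ ($n{\left(c,P \right)} = \frac{c + P}{7} = \frac{P + c}{7} = \frac{P}{7} + \frac{c}{7}$)
$A = - \frac{371}{81}$ ($A = -7 + \left(\frac{42}{27}\right)^{2} = -7 + \left(42 \cdot \frac{1}{27}\right)^{2} = -7 + \left(\frac{14}{9}\right)^{2} = -7 + \frac{196}{81} = - \frac{371}{81} \approx -4.5802$)
$A - \left(-7 + 6\right) n{\left(4,1 \right)} = - \frac{371}{81} - \left(-7 + 6\right) \left(\frac{1}{7} \cdot 1 + \frac{1}{7} \cdot 4\right) = - \frac{371}{81} - - (\frac{1}{7} + \frac{4}{7}) = - \frac{371}{81} - \left(-1\right) \frac{5}{7} = - \frac{371}{81} - - \frac{5}{7} = - \frac{371}{81} + \frac{5}{7} = - \frac{2192}{567}$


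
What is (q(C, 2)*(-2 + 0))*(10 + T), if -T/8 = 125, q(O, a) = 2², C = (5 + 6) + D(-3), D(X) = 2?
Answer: 7920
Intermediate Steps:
C = 13 (C = (5 + 6) + 2 = 11 + 2 = 13)
q(O, a) = 4
T = -1000 (T = -8*125 = -1000)
(q(C, 2)*(-2 + 0))*(10 + T) = (4*(-2 + 0))*(10 - 1000) = (4*(-2))*(-990) = -8*(-990) = 7920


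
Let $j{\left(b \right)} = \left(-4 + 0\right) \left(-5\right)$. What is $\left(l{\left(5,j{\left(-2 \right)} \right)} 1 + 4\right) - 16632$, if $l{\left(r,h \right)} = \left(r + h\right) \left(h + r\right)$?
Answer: $-16003$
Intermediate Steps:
$j{\left(b \right)} = 20$ ($j{\left(b \right)} = \left(-4\right) \left(-5\right) = 20$)
$l{\left(r,h \right)} = \left(h + r\right)^{2}$ ($l{\left(r,h \right)} = \left(h + r\right) \left(h + r\right) = \left(h + r\right)^{2}$)
$\left(l{\left(5,j{\left(-2 \right)} \right)} 1 + 4\right) - 16632 = \left(\left(20 + 5\right)^{2} \cdot 1 + 4\right) - 16632 = \left(25^{2} \cdot 1 + 4\right) - 16632 = \left(625 \cdot 1 + 4\right) - 16632 = \left(625 + 4\right) - 16632 = 629 - 16632 = -16003$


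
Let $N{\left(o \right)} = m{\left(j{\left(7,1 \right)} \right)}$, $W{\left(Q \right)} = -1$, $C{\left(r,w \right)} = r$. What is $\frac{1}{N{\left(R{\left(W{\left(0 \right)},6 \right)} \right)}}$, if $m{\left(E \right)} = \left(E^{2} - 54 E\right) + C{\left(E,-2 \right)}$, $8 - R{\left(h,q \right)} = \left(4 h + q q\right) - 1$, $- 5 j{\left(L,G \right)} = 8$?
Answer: $\frac{25}{2184} \approx 0.011447$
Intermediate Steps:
$j{\left(L,G \right)} = - \frac{8}{5}$ ($j{\left(L,G \right)} = \left(- \frac{1}{5}\right) 8 = - \frac{8}{5}$)
$R{\left(h,q \right)} = 9 - q^{2} - 4 h$ ($R{\left(h,q \right)} = 8 - \left(\left(4 h + q q\right) - 1\right) = 8 - \left(\left(4 h + q^{2}\right) - 1\right) = 8 - \left(\left(q^{2} + 4 h\right) - 1\right) = 8 - \left(-1 + q^{2} + 4 h\right) = 9 - q^{2} - 4 h$)
$m{\left(E \right)} = E^{2} - 53 E$ ($m{\left(E \right)} = \left(E^{2} - 54 E\right) + E = E^{2} - 53 E$)
$N{\left(o \right)} = \frac{2184}{25}$ ($N{\left(o \right)} = - \frac{8 \left(-53 - \frac{8}{5}\right)}{5} = \left(- \frac{8}{5}\right) \left(- \frac{273}{5}\right) = \frac{2184}{25}$)
$\frac{1}{N{\left(R{\left(W{\left(0 \right)},6 \right)} \right)}} = \frac{1}{\frac{2184}{25}} = \frac{25}{2184}$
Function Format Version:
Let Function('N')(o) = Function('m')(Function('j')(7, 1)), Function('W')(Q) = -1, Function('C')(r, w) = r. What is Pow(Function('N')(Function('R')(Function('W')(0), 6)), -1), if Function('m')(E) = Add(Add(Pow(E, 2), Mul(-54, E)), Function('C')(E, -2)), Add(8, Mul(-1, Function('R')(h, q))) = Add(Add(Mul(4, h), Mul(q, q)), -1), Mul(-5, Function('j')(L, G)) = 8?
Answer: Rational(25, 2184) ≈ 0.011447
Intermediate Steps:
Function('j')(L, G) = Rational(-8, 5) (Function('j')(L, G) = Mul(Rational(-1, 5), 8) = Rational(-8, 5))
Function('R')(h, q) = Add(9, Mul(-1, Pow(q, 2)), Mul(-4, h)) (Function('R')(h, q) = Add(8, Mul(-1, Add(Add(Mul(4, h), Mul(q, q)), -1))) = Add(8, Mul(-1, Add(Add(Mul(4, h), Pow(q, 2)), -1))) = Add(8, Mul(-1, Add(Add(Pow(q, 2), Mul(4, h)), -1))) = Add(8, Mul(-1, Add(-1, Pow(q, 2), Mul(4, h)))) = Add(8, Add(1, Mul(-1, Pow(q, 2)), Mul(-4, h))) = Add(9, Mul(-1, Pow(q, 2)), Mul(-4, h)))
Function('m')(E) = Add(Pow(E, 2), Mul(-53, E)) (Function('m')(E) = Add(Add(Pow(E, 2), Mul(-54, E)), E) = Add(Pow(E, 2), Mul(-53, E)))
Function('N')(o) = Rational(2184, 25) (Function('N')(o) = Mul(Rational(-8, 5), Add(-53, Rational(-8, 5))) = Mul(Rational(-8, 5), Rational(-273, 5)) = Rational(2184, 25))
Pow(Function('N')(Function('R')(Function('W')(0), 6)), -1) = Pow(Rational(2184, 25), -1) = Rational(25, 2184)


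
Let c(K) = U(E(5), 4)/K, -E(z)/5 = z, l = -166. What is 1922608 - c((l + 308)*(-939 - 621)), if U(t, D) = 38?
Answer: 212948062099/110760 ≈ 1.9226e+6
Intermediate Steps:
E(z) = -5*z
c(K) = 38/K
1922608 - c((l + 308)*(-939 - 621)) = 1922608 - 38/((-166 + 308)*(-939 - 621)) = 1922608 - 38/(142*(-1560)) = 1922608 - 38/(-221520) = 1922608 - 38*(-1)/221520 = 1922608 - 1*(-19/110760) = 1922608 + 19/110760 = 212948062099/110760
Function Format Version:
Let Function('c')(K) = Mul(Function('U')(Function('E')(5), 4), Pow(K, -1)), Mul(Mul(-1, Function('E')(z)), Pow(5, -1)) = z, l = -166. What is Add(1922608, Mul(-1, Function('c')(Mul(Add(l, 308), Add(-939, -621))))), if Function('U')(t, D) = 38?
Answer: Rational(212948062099, 110760) ≈ 1.9226e+6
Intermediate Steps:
Function('E')(z) = Mul(-5, z)
Function('c')(K) = Mul(38, Pow(K, -1))
Add(1922608, Mul(-1, Function('c')(Mul(Add(l, 308), Add(-939, -621))))) = Add(1922608, Mul(-1, Mul(38, Pow(Mul(Add(-166, 308), Add(-939, -621)), -1)))) = Add(1922608, Mul(-1, Mul(38, Pow(Mul(142, -1560), -1)))) = Add(1922608, Mul(-1, Mul(38, Pow(-221520, -1)))) = Add(1922608, Mul(-1, Mul(38, Rational(-1, 221520)))) = Add(1922608, Mul(-1, Rational(-19, 110760))) = Add(1922608, Rational(19, 110760)) = Rational(212948062099, 110760)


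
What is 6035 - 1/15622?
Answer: 94278769/15622 ≈ 6035.0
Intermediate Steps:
6035 - 1/15622 = 94278769/15622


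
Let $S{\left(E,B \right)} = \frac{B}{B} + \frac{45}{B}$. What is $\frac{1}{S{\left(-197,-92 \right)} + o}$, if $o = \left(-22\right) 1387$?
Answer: $- \frac{92}{2807241} \approx -3.2772 \cdot 10^{-5}$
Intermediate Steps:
$o = -30514$
$S{\left(E,B \right)} = 1 + \frac{45}{B}$
$\frac{1}{S{\left(-197,-92 \right)} + o} = \frac{1}{\frac{45 - 92}{-92} - 30514} = \frac{1}{\left(- \frac{1}{92}\right) \left(-47\right) - 30514} = \frac{1}{\frac{47}{92} - 30514} = \frac{1}{- \frac{2807241}{92}} = - \frac{92}{2807241}$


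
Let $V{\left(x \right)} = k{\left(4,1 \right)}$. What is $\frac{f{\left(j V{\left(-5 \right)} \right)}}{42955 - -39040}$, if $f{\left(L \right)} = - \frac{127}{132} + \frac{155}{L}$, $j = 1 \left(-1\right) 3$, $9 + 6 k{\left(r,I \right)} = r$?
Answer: $\frac{8057}{10823340} \approx 0.00074441$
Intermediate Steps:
$k{\left(r,I \right)} = - \frac{3}{2} + \frac{r}{6}$
$V{\left(x \right)} = - \frac{5}{6}$ ($V{\left(x \right)} = - \frac{3}{2} + \frac{1}{6} \cdot 4 = - \frac{3}{2} + \frac{2}{3} = - \frac{5}{6}$)
$j = -3$ ($j = \left(-1\right) 3 = -3$)
$f{\left(L \right)} = - \frac{127}{132} + \frac{155}{L}$ ($f{\left(L \right)} = \left(-127\right) \frac{1}{132} + \frac{155}{L} = - \frac{127}{132} + \frac{155}{L}$)
$\frac{f{\left(j V{\left(-5 \right)} \right)}}{42955 - -39040} = \frac{- \frac{127}{132} + \frac{155}{\left(-3\right) \left(- \frac{5}{6}\right)}}{42955 - -39040} = \frac{- \frac{127}{132} + \frac{155}{\frac{5}{2}}}{42955 + 39040} = \frac{- \frac{127}{132} + 155 \cdot \frac{2}{5}}{81995} = \left(- \frac{127}{132} + 62\right) \frac{1}{81995} = \frac{8057}{132} \cdot \frac{1}{81995} = \frac{8057}{10823340}$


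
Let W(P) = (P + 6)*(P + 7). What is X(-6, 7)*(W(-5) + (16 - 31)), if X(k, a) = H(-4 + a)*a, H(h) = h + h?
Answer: -546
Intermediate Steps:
H(h) = 2*h
X(k, a) = a*(-8 + 2*a) (X(k, a) = (2*(-4 + a))*a = (-8 + 2*a)*a = a*(-8 + 2*a))
W(P) = (6 + P)*(7 + P)
X(-6, 7)*(W(-5) + (16 - 31)) = (2*7*(-4 + 7))*((42 + (-5)² + 13*(-5)) + (16 - 31)) = (2*7*3)*((42 + 25 - 65) - 15) = 42*(2 - 15) = 42*(-13) = -546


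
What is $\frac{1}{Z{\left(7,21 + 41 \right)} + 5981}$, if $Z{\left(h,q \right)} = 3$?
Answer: $\frac{1}{5984} \approx 0.00016711$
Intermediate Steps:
$\frac{1}{Z{\left(7,21 + 41 \right)} + 5981} = \frac{1}{3 + 5981} = \frac{1}{5984}$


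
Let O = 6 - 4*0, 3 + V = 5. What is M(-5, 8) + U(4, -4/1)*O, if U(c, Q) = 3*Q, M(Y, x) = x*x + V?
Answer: -6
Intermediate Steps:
V = 2 (V = -3 + 5 = 2)
M(Y, x) = 2 + x² (M(Y, x) = x*x + 2 = x² + 2 = 2 + x²)
O = 6 (O = 6 + 0 = 6)
M(-5, 8) + U(4, -4/1)*O = (2 + 8²) + (3*(-4/1))*6 = (2 + 64) + (3*(-4*1))*6 = 66 + (3*(-4))*6 = 66 - 12*6 = 66 - 72 = -6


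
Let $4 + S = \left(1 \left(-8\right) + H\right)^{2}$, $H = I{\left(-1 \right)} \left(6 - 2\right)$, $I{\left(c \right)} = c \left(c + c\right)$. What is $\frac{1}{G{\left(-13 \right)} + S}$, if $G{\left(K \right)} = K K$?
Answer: $\frac{1}{165} \approx 0.0060606$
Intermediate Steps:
$G{\left(K \right)} = K^{2}$
$I{\left(c \right)} = 2 c^{2}$ ($I{\left(c \right)} = c 2 c = 2 c^{2}$)
$H = 8$ ($H = 2 \left(-1\right)^{2} \left(6 - 2\right) = 2 \cdot 1 \cdot 4 = 2 \cdot 4 = 8$)
$S = -4$ ($S = -4 + \left(1 \left(-8\right) + 8\right)^{2} = -4 + \left(-8 + 8\right)^{2} = -4 + 0^{2} = -4 + 0 = -4$)
$\frac{1}{G{\left(-13 \right)} + S} = \frac{1}{\left(-13\right)^{2} - 4} = \frac{1}{169 - 4} = \frac{1}{165}$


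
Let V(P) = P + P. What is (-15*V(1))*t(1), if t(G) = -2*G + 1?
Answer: 30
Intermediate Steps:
t(G) = 1 - 2*G
V(P) = 2*P
(-15*V(1))*t(1) = (-30)*(1 - 2*1) = (-15*2)*(1 - 2) = -30*(-1) = 30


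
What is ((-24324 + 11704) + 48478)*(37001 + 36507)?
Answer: 2635849864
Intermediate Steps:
((-24324 + 11704) + 48478)*(37001 + 36507) = (-12620 + 48478)*73508 = 35858*73508 = 2635849864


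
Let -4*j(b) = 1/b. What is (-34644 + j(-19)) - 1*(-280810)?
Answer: 18708617/76 ≈ 2.4617e+5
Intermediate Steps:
j(b) = -1/(4*b)
(-34644 + j(-19)) - 1*(-280810) = (-34644 - 1/4/(-19)) - 1*(-280810) = (-34644 - 1/4*(-1/19)) + 280810 = (-34644 + 1/76) + 280810 = -2632943/76 + 280810 = 18708617/76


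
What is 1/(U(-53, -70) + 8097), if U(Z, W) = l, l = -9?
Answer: 1/8088 ≈ 0.00012364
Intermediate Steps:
U(Z, W) = -9
1/(U(-53, -70) + 8097) = 1/(-9 + 8097) = 1/8088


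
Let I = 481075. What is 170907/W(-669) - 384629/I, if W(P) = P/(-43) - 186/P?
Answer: 112620057033884/10436097425 ≈ 10791.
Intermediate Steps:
W(P) = -186/P - P/43 (W(P) = P*(-1/43) - 186/P = -P/43 - 186/P = -186/P - P/43)
170907/W(-669) - 384629/I = 170907/(-186/(-669) - 1/43*(-669)) - 384629/481075 = 170907/(-186*(-1/669) + 669/43) - 384629*1/481075 = 170907/(62/223 + 669/43) - 54947/68725 = 170907/(151853/9589) - 54947/68725 = 170907*(9589/151853) - 54947/68725 = 1638827223/151853 - 54947/68725 = 112620057033884/10436097425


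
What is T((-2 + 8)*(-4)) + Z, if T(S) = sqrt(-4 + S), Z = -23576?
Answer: -23576 + 2*I*sqrt(7) ≈ -23576.0 + 5.2915*I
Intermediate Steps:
T((-2 + 8)*(-4)) + Z = sqrt(-4 + (-2 + 8)*(-4)) - 23576 = sqrt(-4 + 6*(-4)) - 23576 = sqrt(-4 - 24) - 23576 = sqrt(-28) - 23576 = 2*I*sqrt(7) - 23576 = -23576 + 2*I*sqrt(7)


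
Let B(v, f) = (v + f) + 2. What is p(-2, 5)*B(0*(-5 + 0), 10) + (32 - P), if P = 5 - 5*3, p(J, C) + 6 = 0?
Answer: -30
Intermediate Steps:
p(J, C) = -6 (p(J, C) = -6 + 0 = -6)
P = -10 (P = 5 - 15 = -10)
B(v, f) = 2 + f + v (B(v, f) = (f + v) + 2 = 2 + f + v)
p(-2, 5)*B(0*(-5 + 0), 10) + (32 - P) = -6*(2 + 10 + 0*(-5 + 0)) + (32 - 1*(-10)) = -6*(2 + 10 + 0*(-5)) + (32 + 10) = -6*(2 + 10 + 0) + 42 = -6*12 + 42 = -72 + 42 = -30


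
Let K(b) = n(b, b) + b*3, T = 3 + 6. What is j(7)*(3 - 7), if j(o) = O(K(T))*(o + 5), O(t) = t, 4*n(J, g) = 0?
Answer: -1296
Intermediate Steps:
n(J, g) = 0 (n(J, g) = (1/4)*0 = 0)
T = 9
K(b) = 3*b (K(b) = 0 + b*3 = 0 + 3*b = 3*b)
j(o) = 135 + 27*o (j(o) = (3*9)*(o + 5) = 27*(5 + o) = 135 + 27*o)
j(7)*(3 - 7) = (135 + 27*7)*(3 - 7) = (135 + 189)*(-4) = 324*(-4) = -1296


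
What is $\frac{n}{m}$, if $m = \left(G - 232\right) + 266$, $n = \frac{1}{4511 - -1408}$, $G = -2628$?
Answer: $- \frac{1}{15353886} \approx -6.513 \cdot 10^{-8}$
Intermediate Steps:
$n = \frac{1}{5919}$ ($n = \frac{1}{4511 + 1408} = \frac{1}{5919} \approx 0.00016895$)
$m = -2594$ ($m = \left(-2628 - 232\right) + 266 = -2860 + 266 = -2594$)
$\frac{n}{m} = \frac{1}{5919 \left(-2594\right)} = \frac{1}{5919} \left(- \frac{1}{2594}\right) = - \frac{1}{15353886}$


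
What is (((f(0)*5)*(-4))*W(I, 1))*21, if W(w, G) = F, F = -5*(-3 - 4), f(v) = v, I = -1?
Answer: 0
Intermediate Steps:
F = 35 (F = -5*(-7) = 35)
W(w, G) = 35
(((f(0)*5)*(-4))*W(I, 1))*21 = (((0*5)*(-4))*35)*21 = ((0*(-4))*35)*21 = (0*35)*21 = 0*21 = 0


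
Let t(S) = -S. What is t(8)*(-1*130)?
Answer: 1040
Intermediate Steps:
t(8)*(-1*130) = (-1*8)*(-1*130) = -8*(-130) = 1040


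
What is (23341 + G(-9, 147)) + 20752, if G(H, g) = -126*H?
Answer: 45227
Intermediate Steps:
(23341 + G(-9, 147)) + 20752 = (23341 - 126*(-9)) + 20752 = (23341 + 1134) + 20752 = 24475 + 20752 = 45227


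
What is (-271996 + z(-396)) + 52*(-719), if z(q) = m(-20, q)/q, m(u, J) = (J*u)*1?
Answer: -309404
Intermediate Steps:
m(u, J) = J*u
z(q) = -20 (z(q) = (q*(-20))/q = (-20*q)/q = -20)
(-271996 + z(-396)) + 52*(-719) = (-271996 - 20) + 52*(-719) = -272016 - 37388 = -309404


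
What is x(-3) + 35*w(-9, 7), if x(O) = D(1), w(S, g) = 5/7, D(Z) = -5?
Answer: 20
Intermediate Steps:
w(S, g) = 5/7 (w(S, g) = 5*(⅐) = 5/7)
x(O) = -5
x(-3) + 35*w(-9, 7) = -5 + 35*(5/7) = -5 + 25 = 20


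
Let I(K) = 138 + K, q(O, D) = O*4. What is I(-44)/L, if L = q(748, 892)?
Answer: 47/1496 ≈ 0.031417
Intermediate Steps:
q(O, D) = 4*O
L = 2992 (L = 4*748 = 2992)
I(-44)/L = (138 - 44)/2992 = 94*(1/2992) = 47/1496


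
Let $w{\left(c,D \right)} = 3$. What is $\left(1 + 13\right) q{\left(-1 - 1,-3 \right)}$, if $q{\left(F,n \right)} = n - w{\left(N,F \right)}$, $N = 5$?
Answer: $-84$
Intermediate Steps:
$q{\left(F,n \right)} = -3 + n$ ($q{\left(F,n \right)} = n - 3 = -3 + n$)
$\left(1 + 13\right) q{\left(-1 - 1,-3 \right)} = \left(1 + 13\right) \left(-3 - 3\right) = 14 \left(-6\right) = -84$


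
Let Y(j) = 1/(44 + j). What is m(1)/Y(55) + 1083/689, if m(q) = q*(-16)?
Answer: -1090293/689 ≈ -1582.4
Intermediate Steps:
m(q) = -16*q
m(1)/Y(55) + 1083/689 = (-16*1)/(1/(44 + 55)) + 1083/689 = -16/(1/99) + 1083*(1/689) = -16/1/99 + 1083/689 = -16*99 + 1083/689 = -1584 + 1083/689 = -1090293/689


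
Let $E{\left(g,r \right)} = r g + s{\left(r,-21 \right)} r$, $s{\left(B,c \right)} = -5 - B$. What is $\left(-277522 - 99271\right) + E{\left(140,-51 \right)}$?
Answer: $-386279$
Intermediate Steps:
$E{\left(g,r \right)} = g r + r \left(-5 - r\right)$ ($E{\left(g,r \right)} = r g + \left(-5 - r\right) r = g r + r \left(-5 - r\right)$)
$\left(-277522 - 99271\right) + E{\left(140,-51 \right)} = \left(-277522 - 99271\right) - 51 \left(-5 + 140 - -51\right) = -376793 - 51 \left(-5 + 140 + 51\right) = -376793 - 9486 = -386279$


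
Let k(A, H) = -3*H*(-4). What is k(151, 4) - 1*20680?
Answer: -20632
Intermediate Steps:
k(A, H) = 12*H
k(151, 4) - 1*20680 = 12*4 - 1*20680 = 48 - 20680 = -20632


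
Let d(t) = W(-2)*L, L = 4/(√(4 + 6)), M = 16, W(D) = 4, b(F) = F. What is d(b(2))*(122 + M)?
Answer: 1104*√10/5 ≈ 698.23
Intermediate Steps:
L = 2*√10/5 (L = 4/(√10) = 4*(√10/10) = 2*√10/5 ≈ 1.2649)
d(t) = 8*√10/5 (d(t) = 4*(2*√10/5) = 8*√10/5)
d(b(2))*(122 + M) = (8*√10/5)*(122 + 16) = (8*√10/5)*138 = 1104*√10/5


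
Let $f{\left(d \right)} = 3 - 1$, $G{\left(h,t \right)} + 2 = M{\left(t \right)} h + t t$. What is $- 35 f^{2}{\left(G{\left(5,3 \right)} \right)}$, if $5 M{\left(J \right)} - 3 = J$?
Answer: $-140$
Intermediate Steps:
$M{\left(J \right)} = \frac{3}{5} + \frac{J}{5}$
$G{\left(h,t \right)} = -2 + t^{2} + h \left(\frac{3}{5} + \frac{t}{5}\right)$ ($G{\left(h,t \right)} = -2 + \left(\left(\frac{3}{5} + \frac{t}{5}\right) h + t t\right) = -2 + \left(h \left(\frac{3}{5} + \frac{t}{5}\right) + t^{2}\right) = -2 + \left(t^{2} + h \left(\frac{3}{5} + \frac{t}{5}\right)\right) = -2 + t^{2} + h \left(\frac{3}{5} + \frac{t}{5}\right)$)
$f{\left(d \right)} = 2$ ($f{\left(d \right)} = 3 - 1 = 2$)
$- 35 f^{2}{\left(G{\left(5,3 \right)} \right)} = - 35 \cdot 2^{2} = \left(-35\right) 4 = -140$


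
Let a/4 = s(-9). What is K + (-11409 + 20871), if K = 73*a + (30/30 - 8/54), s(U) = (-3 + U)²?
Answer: 1390793/27 ≈ 51511.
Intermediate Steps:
a = 576 (a = 4*(-3 - 9)² = 4*(-12)² = 4*144 = 576)
K = 1135319/27 (K = 73*576 + (30/30 - 8/54) = 42048 + (30*(1/30) - 8*1/54) = 42048 + (1 - 4/27) = 42048 + 23/27 = 1135319/27 ≈ 42049.)
K + (-11409 + 20871) = 1135319/27 + (-11409 + 20871) = 1135319/27 + 9462 = 1390793/27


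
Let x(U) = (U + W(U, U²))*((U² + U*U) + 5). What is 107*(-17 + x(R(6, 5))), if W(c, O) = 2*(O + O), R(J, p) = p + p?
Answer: 8991531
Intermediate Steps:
R(J, p) = 2*p
W(c, O) = 4*O (W(c, O) = 2*(2*O) = 4*O)
x(U) = (5 + 2*U²)*(U + 4*U²) (x(U) = (U + 4*U²)*((U² + U*U) + 5) = (U + 4*U²)*((U² + U²) + 5) = (U + 4*U²)*(2*U² + 5) = (U + 4*U²)*(5 + 2*U²) = (5 + 2*U²)*(U + 4*U²))
107*(-17 + x(R(6, 5))) = 107*(-17 + (2*5)*(5 + 2*(2*5)² + 8*(2*5)³ + 20*(2*5))) = 107*(-17 + 10*(5 + 2*10² + 8*10³ + 20*10)) = 107*(-17 + 10*(5 + 2*100 + 8*1000 + 200)) = 107*(-17 + 10*(5 + 200 + 8000 + 200)) = 107*(-17 + 10*8405) = 107*(-17 + 84050) = 107*84033 = 8991531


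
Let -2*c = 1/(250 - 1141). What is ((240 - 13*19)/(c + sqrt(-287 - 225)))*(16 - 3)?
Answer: 162162*I/(-I + 28512*sqrt(2)) ≈ -9.9739e-5 + 4.0217*I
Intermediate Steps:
c = 1/1782 (c = -1/(2*(250 - 1141)) = -1/2/(-891) = -1/2*(-1/891) = 1/1782 ≈ 0.00056117)
((240 - 13*19)/(c + sqrt(-287 - 225)))*(16 - 3) = ((240 - 13*19)/(1/1782 + sqrt(-287 - 225)))*(16 - 3) = ((240 - 247)/(1/1782 + sqrt(-512)))*13 = -7/(1/1782 + 16*I*sqrt(2))*13 = -91/(1/1782 + 16*I*sqrt(2))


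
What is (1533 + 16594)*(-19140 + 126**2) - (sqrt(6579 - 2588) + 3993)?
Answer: -59170521 - sqrt(3991) ≈ -5.9171e+7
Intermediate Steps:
(1533 + 16594)*(-19140 + 126**2) - (sqrt(6579 - 2588) + 3993) = 18127*(-19140 + 15876) - (sqrt(3991) + 3993) = 18127*(-3264) - (3993 + sqrt(3991)) = -59166528 + (-3993 - sqrt(3991)) = -59170521 - sqrt(3991)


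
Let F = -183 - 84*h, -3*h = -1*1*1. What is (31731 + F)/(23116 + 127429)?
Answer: 6304/30109 ≈ 0.20937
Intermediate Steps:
h = ⅓ (h = -(-1*1)/3 = -(-1)/3 = -⅓*(-1) = ⅓ ≈ 0.33333)
F = -211 (F = -183 - 84*⅓ = -183 - 28 = -211)
(31731 + F)/(23116 + 127429) = (31731 - 211)/(23116 + 127429) = 31520/150545 = 31520*(1/150545) = 6304/30109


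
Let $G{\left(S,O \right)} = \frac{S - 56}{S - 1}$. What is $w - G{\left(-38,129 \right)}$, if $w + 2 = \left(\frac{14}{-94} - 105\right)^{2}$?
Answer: $\frac{952131248}{86151} \approx 11052.0$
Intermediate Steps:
$G{\left(S,O \right)} = \frac{-56 + S}{-1 + S}$
$w = \frac{24418946}{2209}$ ($w = -2 + \left(\frac{14}{-94} - 105\right)^{2} = -2 + \left(14 \left(- \frac{1}{94}\right) - 105\right)^{2} = -2 + \left(- \frac{7}{47} - 105\right)^{2} = -2 + \left(- \frac{4942}{47}\right)^{2} = -2 + \frac{24423364}{2209} = \frac{24418946}{2209} \approx 11054.0$)
$w - G{\left(-38,129 \right)} = \frac{24418946}{2209} - \frac{-56 - 38}{-1 - 38} = \frac{24418946}{2209} - \frac{1}{-39} \left(-94\right) = \frac{24418946}{2209} - \left(- \frac{1}{39}\right) \left(-94\right) = \frac{24418946}{2209} - \frac{94}{39} = \frac{952131248}{86151}$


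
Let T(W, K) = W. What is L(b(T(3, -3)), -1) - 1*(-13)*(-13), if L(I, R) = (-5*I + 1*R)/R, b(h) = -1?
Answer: -173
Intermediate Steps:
L(I, R) = (R - 5*I)/R (L(I, R) = (-5*I + R)/R = (R - 5*I)/R)
L(b(T(3, -3)), -1) - 1*(-13)*(-13) = (-1 - 5*(-1))/(-1) - 1*(-13)*(-13) = -(-1 + 5) + 13*(-13) = -1*4 - 169 = -4 - 169 = -173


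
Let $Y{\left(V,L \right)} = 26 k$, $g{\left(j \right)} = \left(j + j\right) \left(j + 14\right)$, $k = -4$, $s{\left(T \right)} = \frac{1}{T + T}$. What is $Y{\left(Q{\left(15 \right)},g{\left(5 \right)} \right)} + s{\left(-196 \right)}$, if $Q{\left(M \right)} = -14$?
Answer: $- \frac{40769}{392} \approx -104.0$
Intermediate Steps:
$s{\left(T \right)} = \frac{1}{2 T}$
$g{\left(j \right)} = 2 j \left(14 + j\right)$
$Y{\left(V,L \right)} = -104$ ($Y{\left(V,L \right)} = 26 \left(-4\right) = -104$)
$Y{\left(Q{\left(15 \right)},g{\left(5 \right)} \right)} + s{\left(-196 \right)} = -104 + \frac{1}{2 \left(-196\right)} = -104 + \frac{1}{2} \left(- \frac{1}{196}\right) = -104 - \frac{1}{392} = - \frac{40769}{392}$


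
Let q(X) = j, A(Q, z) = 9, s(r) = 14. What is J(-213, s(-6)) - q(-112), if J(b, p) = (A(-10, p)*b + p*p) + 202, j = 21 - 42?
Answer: -1498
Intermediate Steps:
j = -21
q(X) = -21
J(b, p) = 202 + p² + 9*b (J(b, p) = (9*b + p*p) + 202 = (9*b + p²) + 202 = (p² + 9*b) + 202 = 202 + p² + 9*b)
J(-213, s(-6)) - q(-112) = (202 + 14² + 9*(-213)) - 1*(-21) = (202 + 196 - 1917) + 21 = -1519 + 21 = -1498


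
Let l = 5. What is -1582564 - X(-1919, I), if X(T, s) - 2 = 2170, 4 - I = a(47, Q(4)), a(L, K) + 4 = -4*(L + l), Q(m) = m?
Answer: -1584736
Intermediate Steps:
a(L, K) = -24 - 4*L (a(L, K) = -4 - 4*(L + 5) = -4 - 4*(5 + L) = -4 + (-20 - 4*L) = -24 - 4*L)
I = 216 (I = 4 - (-24 - 4*47) = 4 - (-24 - 188) = 4 - 1*(-212) = 4 + 212 = 216)
X(T, s) = 2172 (X(T, s) = 2 + 2170 = 2172)
-1582564 - X(-1919, I) = -1582564 - 1*2172 = -1582564 - 2172 = -1584736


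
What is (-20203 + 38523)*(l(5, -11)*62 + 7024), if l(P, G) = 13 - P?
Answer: 137766400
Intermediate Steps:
(-20203 + 38523)*(l(5, -11)*62 + 7024) = (-20203 + 38523)*((13 - 1*5)*62 + 7024) = 18320*((13 - 5)*62 + 7024) = 18320*(8*62 + 7024) = 18320*(496 + 7024) = 18320*7520 = 137766400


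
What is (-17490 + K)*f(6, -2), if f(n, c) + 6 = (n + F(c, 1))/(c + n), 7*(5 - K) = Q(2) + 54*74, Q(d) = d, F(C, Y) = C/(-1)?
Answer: 505572/7 ≈ 72225.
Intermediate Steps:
F(C, Y) = -C (F(C, Y) = C*(-1) = -C)
K = -3963/7 (K = 5 - (2 + 54*74)/7 = 5 - (2 + 3996)/7 = 5 - ⅐*3998 = 5 - 3998/7 = -3963/7 ≈ -566.14)
f(n, c) = -6 + (n - c)/(c + n)
(-17490 + K)*f(6, -2) = (-17490 - 3963/7)*((-7*(-2) - 5*6)/(-2 + 6)) = -126393*(14 - 30)/(7*4) = -126393*(-16)/28 = -126393/7*(-4) = 505572/7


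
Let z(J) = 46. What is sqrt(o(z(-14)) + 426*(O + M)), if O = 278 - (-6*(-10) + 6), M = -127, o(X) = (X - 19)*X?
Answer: 2*sqrt(9363) ≈ 193.53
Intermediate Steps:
o(X) = X*(-19 + X) (o(X) = (-19 + X)*X = X*(-19 + X))
O = 212 (O = 278 - (60 + 6) = 278 - 1*66 = 278 - 66 = 212)
sqrt(o(z(-14)) + 426*(O + M)) = sqrt(46*(-19 + 46) + 426*(212 - 127)) = sqrt(46*27 + 426*85) = sqrt(1242 + 36210) = sqrt(37452) = 2*sqrt(9363)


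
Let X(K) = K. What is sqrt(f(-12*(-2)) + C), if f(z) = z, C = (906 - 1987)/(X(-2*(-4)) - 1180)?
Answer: sqrt(8558237)/586 ≈ 4.9922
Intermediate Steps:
C = 1081/1172 (C = (906 - 1987)/(-2*(-4) - 1180) = -1081/(8 - 1180) = -1081/(-1172) = -1081*(-1/1172) = 1081/1172 ≈ 0.92235)
sqrt(f(-12*(-2)) + C) = sqrt(-12*(-2) + 1081/1172) = sqrt(24 + 1081/1172) = sqrt(29209/1172) = sqrt(8558237)/586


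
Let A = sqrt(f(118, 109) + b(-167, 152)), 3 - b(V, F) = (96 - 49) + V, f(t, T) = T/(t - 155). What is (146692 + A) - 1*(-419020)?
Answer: 565712 + sqrt(164354)/37 ≈ 5.6572e+5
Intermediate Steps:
f(t, T) = T/(-155 + t)
b(V, F) = -44 - V (b(V, F) = 3 - ((96 - 49) + V) = 3 - (47 + V) = 3 + (-47 - V) = -44 - V)
A = sqrt(164354)/37 (A = sqrt(109/(-155 + 118) + (-44 - 1*(-167))) = sqrt(109/(-37) + (-44 + 167)) = sqrt(109*(-1/37) + 123) = sqrt(-109/37 + 123) = sqrt(4442/37) = sqrt(164354)/37 ≈ 10.957)
(146692 + A) - 1*(-419020) = (146692 + sqrt(164354)/37) - 1*(-419020) = (146692 + sqrt(164354)/37) + 419020 = 565712 + sqrt(164354)/37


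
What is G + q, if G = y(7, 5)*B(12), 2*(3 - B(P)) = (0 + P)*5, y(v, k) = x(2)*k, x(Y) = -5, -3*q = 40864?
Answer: -38839/3 ≈ -12946.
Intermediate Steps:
q = -40864/3 (q = -⅓*40864 = -40864/3 ≈ -13621.)
y(v, k) = -5*k
B(P) = 3 - 5*P/2 (B(P) = 3 - (0 + P)*5/2 = 3 - P*5/2 = 3 - 5*P/2)
G = 675 (G = (-5*5)*(3 - 5/2*12) = -25*(3 - 30) = -25*(-27) = 675)
G + q = 675 - 40864/3 = -38839/3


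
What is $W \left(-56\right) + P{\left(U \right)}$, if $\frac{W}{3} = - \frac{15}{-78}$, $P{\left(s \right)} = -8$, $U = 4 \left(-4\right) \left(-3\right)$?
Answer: $- \frac{524}{13} \approx -40.308$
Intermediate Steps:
$U = 48$ ($U = \left(-16\right) \left(-3\right) = 48$)
$W = \frac{15}{26}$ ($W = 3 \left(- \frac{15}{-78}\right) = 3 \left(\left(-15\right) \left(- \frac{1}{78}\right)\right) = 3 \cdot \frac{5}{26} = \frac{15}{26} \approx 0.57692$)
$W \left(-56\right) + P{\left(U \right)} = \frac{15}{26} \left(-56\right) - 8 = - \frac{420}{13} - 8 = - \frac{524}{13}$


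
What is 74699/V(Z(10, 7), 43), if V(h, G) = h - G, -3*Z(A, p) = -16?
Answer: -224097/113 ≈ -1983.2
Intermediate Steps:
Z(A, p) = 16/3 (Z(A, p) = -⅓*(-16) = 16/3)
74699/V(Z(10, 7), 43) = 74699/(16/3 - 1*43) = 74699/(16/3 - 43) = 74699/(-113/3) = 74699*(-3/113) = -224097/113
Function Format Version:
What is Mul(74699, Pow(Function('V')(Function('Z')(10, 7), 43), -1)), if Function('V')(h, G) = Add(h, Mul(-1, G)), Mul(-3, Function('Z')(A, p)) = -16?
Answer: Rational(-224097, 113) ≈ -1983.2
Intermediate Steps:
Function('Z')(A, p) = Rational(16, 3) (Function('Z')(A, p) = Mul(Rational(-1, 3), -16) = Rational(16, 3))
Mul(74699, Pow(Function('V')(Function('Z')(10, 7), 43), -1)) = Mul(74699, Pow(Add(Rational(16, 3), Mul(-1, 43)), -1)) = Mul(74699, Pow(Add(Rational(16, 3), -43), -1)) = Mul(74699, Pow(Rational(-113, 3), -1)) = Mul(74699, Rational(-3, 113)) = Rational(-224097, 113)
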